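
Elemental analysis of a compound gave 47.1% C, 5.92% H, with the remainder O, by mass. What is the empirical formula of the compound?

Assume 100 g: 47.1 g C, 5.92 g H, 46.98 g O.
Moles — C: 47.1 / 12.01 = 3.922 mol; H: 5.92 / 1.008 = 5.873 mol; O: 46.98 / 16.00 = 2.936 mol
Divide by the smallest (2.936 mol O): C 1.336, H 2.000, O 1.000
Scaling by 3: C 4.01, H 6.00, O 3.00 → C4H6O3

C4H6O3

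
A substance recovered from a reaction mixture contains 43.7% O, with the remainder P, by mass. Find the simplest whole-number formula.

O3P2

Assume 100 g: 43.7 g O, 56.3 g P.
O: 43.7 g ÷ 16.00 g/mol = 2.731 mol
P: 56.3 g ÷ 30.97 g/mol = 1.818 mol
Ratios (÷ 1.818): O 1.502, P 1.000
Multiply by 2: O 3.00, P 2.00 → O3P2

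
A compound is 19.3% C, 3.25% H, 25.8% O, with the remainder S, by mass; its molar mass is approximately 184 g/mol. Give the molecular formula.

Assume 100 g: 19.3 g C, 3.25 g H, 25.8 g O, 51.65 g S.
Moles — C: 19.3 / 12.01 = 1.607 mol; H: 3.25 / 1.008 = 3.224 mol; O: 25.8 / 16.00 = 1.613 mol; S: 51.65 / 32.07 = 1.611 mol
Divide by the smallest (1.607 mol C): C 1.000, H 2.006, O 1.003, S 1.002
→ CH2OS
Empirical-formula mass = 62.10 g/mol
n = 184 / 62.10 = 2.96 ≈ 3
Molecular formula = (CH2OS)×3 = C3H6O3S3

C3H6O3S3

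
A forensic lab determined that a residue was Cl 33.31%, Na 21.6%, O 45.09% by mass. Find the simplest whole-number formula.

Assume 100 g: 33.31 g Cl, 21.6 g Na, 45.09 g O.
n(Cl) = 33.31/35.45 = 0.9396, n(Na) = 21.6/22.99 = 0.9395, n(O) = 45.09/16.00 = 2.818
Ratios (÷ 0.9395): Cl 1.000, Na 1.000, O 2.999
≈ 1:1:3 → ClNaO3

ClNaO3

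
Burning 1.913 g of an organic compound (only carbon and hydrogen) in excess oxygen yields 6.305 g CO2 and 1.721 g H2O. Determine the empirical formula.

C3H4

mol C = 6.305 / 44.01 = 0.1433; mass C = 0.1433 × 12.01 = 1.721 g
mol H = 2 × (1.721 / 18.02) = 0.1910; mass H = 0.1910 × 1.008 = 0.1925 g
Ratios (÷ 0.1433): C 1.000, H 1.333
Multiply by 3: C 3.00, H 4.00 → C3H4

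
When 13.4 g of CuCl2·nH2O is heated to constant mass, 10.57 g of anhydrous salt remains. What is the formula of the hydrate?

CuCl2·2H2O

Mass of water lost = 13.4 − 10.57 = 2.83 g → 2.83 / 18.02 = 0.157 mol H2O
Molar mass of CuCl2 = 134.45 g/mol → mol CuCl2 = 10.57 / 134.45 = 0.07862
n = 0.157 / 0.07862 = 2.00 ≈ 2 → CuCl2·2H2O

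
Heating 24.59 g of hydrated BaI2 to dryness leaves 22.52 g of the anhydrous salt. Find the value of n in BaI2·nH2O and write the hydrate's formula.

BaI2·2H2O

Mass of water lost = 24.59 − 22.52 = 2.07 g → 2.07 / 18.02 = 0.1149 mol H2O
Molar mass of BaI2 = 391.13 g/mol → mol BaI2 = 22.52 / 391.13 = 0.05758
n = 0.1149 / 0.05758 = 2.00 ≈ 2 → BaI2·2H2O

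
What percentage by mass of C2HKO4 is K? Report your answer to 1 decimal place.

Molar mass = 2(12.01) + 1(1.008) + 1(39.10) + 4(16.00) = 128.128 g/mol
Mass of K per mole = 1 × 39.10 = 39.100 g
% K = 39.100 / 128.128 × 100 = 30.5%

30.5%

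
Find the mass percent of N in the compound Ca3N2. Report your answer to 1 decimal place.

18.9%

Molar mass = 3(40.08) + 2(14.01) = 148.260 g/mol
Mass of N per mole = 2 × 14.01 = 28.020 g
% N = 28.020 / 148.260 × 100 = 18.9%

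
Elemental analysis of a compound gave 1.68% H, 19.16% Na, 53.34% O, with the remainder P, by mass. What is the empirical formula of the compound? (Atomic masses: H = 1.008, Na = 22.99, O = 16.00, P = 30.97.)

Assume 100 g: 1.68 g H, 19.16 g Na, 53.34 g O, 25.82 g P.
Moles — H: 1.68 / 1.008 = 1.667 mol; Na: 19.16 / 22.99 = 0.8334 mol; O: 53.34 / 16.00 = 3.334 mol; P: 25.82 / 30.97 = 0.8337 mol
Ratios (÷ 0.8334): H 2.000, Na 1.000, O 4.000, P 1.000
≈ 2:1:4:1 → H2NaO4P

H2NaO4P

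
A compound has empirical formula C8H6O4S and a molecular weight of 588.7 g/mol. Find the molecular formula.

Empirical-formula mass = 198.20 g/mol
n = 588.7 / 198.20 = 2.97 ≈ 3
Molecular formula = (C8H6O4S)3 = C24H18O12S3

C24H18O12S3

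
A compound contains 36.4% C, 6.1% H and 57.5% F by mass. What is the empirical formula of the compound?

Assume 100 g: 36.4 g C, 6.1 g H, 57.5 g F.
n(C) = 36.4/12.01 = 3.031, n(H) = 6.1/1.008 = 6.052, n(F) = 57.5/19.00 = 3.026
Ratios (÷ 3.026): C 1.001, H 2.000, F 1.000
≈ 1:2:1 → CH2F

CH2F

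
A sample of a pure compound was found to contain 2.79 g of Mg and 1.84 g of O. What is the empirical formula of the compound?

Moles — Mg: 2.79 / 24.31 = 0.1148 mol; O: 1.84 / 16.00 = 0.115 mol
Ratios (÷ 0.1148): Mg 1.000, O 1.002
≈ 1:1 → MgO

MgO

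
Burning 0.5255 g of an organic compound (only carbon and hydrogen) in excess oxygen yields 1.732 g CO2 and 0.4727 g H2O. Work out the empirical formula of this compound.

C3H4

mol C = 1.732 / 44.01 = 0.03935; mass C = 0.03935 × 12.01 = 0.4726 g
mol H = 2 × (0.4727 / 18.02) = 0.05246; mass H = 0.05246 × 1.008 = 0.05288 g
Smallest is C at 0.03935 mol; normalising gives C 1.000, H 1.333
×3: C 3.00, H 4.00 → C3H4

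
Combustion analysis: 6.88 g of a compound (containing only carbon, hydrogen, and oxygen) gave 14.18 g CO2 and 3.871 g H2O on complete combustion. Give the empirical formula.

C6H8O3

mol C = 14.18 / 44.01 = 0.3222; mass C = 0.3222 × 12.01 = 3.870 g
mol H = 2 × (3.871 / 18.02) = 0.4296; mass H = 0.4296 × 1.008 = 0.4331 g
mass O = 6.88 − (4.303) = 2.577 g → mol O = 0.1611
Divide by the smallest (0.1611 mol O): C 2.000, H 2.667, O 1.000
Multiply by 3: C 6.00, H 8.00, O 3.00 → C6H8O3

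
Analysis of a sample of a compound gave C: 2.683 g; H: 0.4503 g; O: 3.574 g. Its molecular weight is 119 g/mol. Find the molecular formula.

C4H8O4

C: 2.683 g ÷ 12.01 g/mol = 0.2234 mol
H: 0.4503 g ÷ 1.008 g/mol = 0.4467 mol
O: 3.574 g ÷ 16.00 g/mol = 0.2234 mol
Ratios (÷ 0.2234): C 1.000, H 2.000, O 1.000
≈ 1:2:1 → CH2O
Empirical-formula mass = 30.03 g/mol
n = 119 / 30.03 = 3.96 ≈ 4
Molecular formula = (CH2O)×4 = C4H8O4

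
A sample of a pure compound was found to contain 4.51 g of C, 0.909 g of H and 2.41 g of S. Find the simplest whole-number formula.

n(C) = 4.51/12.01 = 0.3755, n(H) = 0.909/1.008 = 0.9018, n(S) = 2.41/32.07 = 0.07515
Smallest is S at 0.07515 mol; normalising gives C 4.997, H 12.000, S 1.000
≈ 5:12:1 → C5H12S

C5H12S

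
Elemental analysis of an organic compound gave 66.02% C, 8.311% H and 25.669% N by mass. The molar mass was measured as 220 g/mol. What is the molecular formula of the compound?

Assume 100 g: 66.02 g C, 8.311 g H, 25.669 g N.
Moles — C: 66.02 / 12.01 = 5.497 mol; H: 8.311 / 1.008 = 8.245 mol; N: 25.669 / 14.01 = 1.832 mol
Divide by the smallest (1.832 mol N): C 3.000, H 4.500, N 1.000
Multiply by 2: C 6.00, H 9.00, N 2.00 → C6H9N2
Empirical-formula mass = 109.15 g/mol
n = 220 / 109.15 = 2.02 ≈ 2
Molecular formula = (C6H9N2)×2 = C12H18N4

C12H18N4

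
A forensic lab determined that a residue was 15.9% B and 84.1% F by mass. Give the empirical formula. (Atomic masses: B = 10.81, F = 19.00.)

Assume 100 g: 15.9 g B, 84.1 g F.
n(B) = 15.9/10.81 = 1.471, n(F) = 84.1/19.00 = 4.426
Divide by the smallest (1.471 mol B): B 1.000, F 3.009
≈ 1:3 → BF3

BF3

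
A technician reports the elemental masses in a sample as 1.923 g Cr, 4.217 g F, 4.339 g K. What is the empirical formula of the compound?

CrF6K3

n(Cr) = 1.923/52.00 = 0.03698, n(F) = 4.217/19.00 = 0.2219, n(K) = 4.339/39.10 = 0.111
Smallest is Cr at 0.03698 mol; normalising gives Cr 1.000, F 6.002, K 3.001
→ CrF6K3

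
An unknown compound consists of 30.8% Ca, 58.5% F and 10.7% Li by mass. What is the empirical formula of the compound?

Assume 100 g: 30.8 g Ca, 58.5 g F, 10.7 g Li.
n(Ca) = 30.8/40.08 = 0.7685, n(F) = 58.5/19.00 = 3.079, n(Li) = 10.7/6.94 = 1.542
Smallest is Ca at 0.7685 mol; normalising gives Ca 1.000, F 4.007, Li 2.006
→ CaF4Li2

CaF4Li2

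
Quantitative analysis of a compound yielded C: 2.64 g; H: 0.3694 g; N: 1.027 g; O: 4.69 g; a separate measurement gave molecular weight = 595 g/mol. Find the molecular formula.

n(C) = 2.64/12.01 = 0.2198, n(H) = 0.3694/1.008 = 0.3665, n(N) = 1.027/14.01 = 0.0733, n(O) = 4.69/16.00 = 0.2931
Divide by the smallest (0.0733 mol N): C 2.999, H 4.999, N 1.000, O 3.999
Ratio ≈ 3:5:1:4, so the empirical formula is C3H5NO4
Empirical-formula mass = 119.08 g/mol
n = 595 / 119.08 = 5.00 ≈ 5
Molecular formula = (C3H5NO4)×5 = C15H25N5O20

C15H25N5O20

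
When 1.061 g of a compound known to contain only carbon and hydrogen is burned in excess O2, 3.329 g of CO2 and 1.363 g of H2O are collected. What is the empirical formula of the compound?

mol C = 3.329 / 44.01 = 0.07564; mass C = 0.07564 × 12.01 = 0.9085 g
mol H = 2 × (1.363 / 18.02) = 0.1513; mass H = 0.1513 × 1.008 = 0.1525 g
Ratios (÷ 0.07564): C 1.000, H 2.000
Ratio ≈ 1:2, so the empirical formula is CH2

CH2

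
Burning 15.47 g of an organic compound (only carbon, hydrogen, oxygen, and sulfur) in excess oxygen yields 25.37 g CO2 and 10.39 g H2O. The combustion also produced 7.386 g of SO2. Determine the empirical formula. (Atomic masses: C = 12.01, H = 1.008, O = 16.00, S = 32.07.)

C5H10O2S

mol C = 25.37 / 44.01 = 0.5765; mass C = 0.5765 × 12.01 = 6.923 g
mol H = 2 × (10.39 / 18.02) = 1.153; mass H = 1.153 × 1.008 = 1.162 g
mol S = 7.386 / 64.07 = 0.1153; mass S = 3.697 g
mass O = 15.47 − (11.78) = 3.687 g → mol O = 0.2305
Divide by the smallest (0.1153 mol S): C 5.001, H 10.003, O 1.999, S 1.000
≈ 5:10:2:1 → C5H10O2S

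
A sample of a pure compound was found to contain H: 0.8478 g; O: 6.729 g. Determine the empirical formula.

Moles — H: 0.8478 / 1.008 = 0.8411 mol; O: 6.729 / 16.00 = 0.4206 mol
Smallest is O at 0.4206 mol; normalising gives H 2.000, O 1.000
→ H2O

H2O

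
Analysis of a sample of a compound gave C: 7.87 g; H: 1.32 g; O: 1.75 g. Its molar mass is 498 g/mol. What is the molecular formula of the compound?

C30H60O5

n(C) = 7.87/12.01 = 0.6553, n(H) = 1.32/1.008 = 1.31, n(O) = 1.75/16.00 = 0.1094
Smallest is O at 0.1094 mol; normalising gives C 5.991, H 11.973, O 1.000
≈ 6:12:1 → C6H12O
Empirical-formula mass = 100.16 g/mol
n = 498 / 100.16 = 4.97 ≈ 5
Molecular formula = (C6H12O)×5 = C30H60O5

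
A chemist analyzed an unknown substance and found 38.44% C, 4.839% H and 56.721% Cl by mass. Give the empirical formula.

Assume 100 g: 38.44 g C, 4.839 g H, 56.721 g Cl.
Moles — C: 38.44 / 12.01 = 3.201 mol; H: 4.839 / 1.008 = 4.801 mol; Cl: 56.721 / 35.45 = 1.6 mol
Smallest is Cl at 1.6 mol; normalising gives C 2.000, H 3.000, Cl 1.000
≈ 2:3:1 → C2H3Cl

C2H3Cl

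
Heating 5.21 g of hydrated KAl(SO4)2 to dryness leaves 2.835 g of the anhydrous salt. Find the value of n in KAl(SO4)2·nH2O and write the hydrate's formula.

Mass of water lost = 5.21 − 2.835 = 2.375 g → 2.375 / 18.02 = 0.1318 mol H2O
Molar mass of KAl(SO4)2 = 258.22 g/mol → mol KAl(SO4)2 = 2.835 / 258.22 = 0.01098
n = 0.1318 / 0.01098 = 12.00 ≈ 12 → KAl(SO4)2·12H2O

KAl(SO4)2·12H2O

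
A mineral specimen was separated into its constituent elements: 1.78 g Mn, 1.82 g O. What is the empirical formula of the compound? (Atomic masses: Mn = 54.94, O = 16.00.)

Mn: 1.78 g ÷ 54.94 g/mol = 0.0324 mol
O: 1.82 g ÷ 16.00 g/mol = 0.1138 mol
Divide by the smallest (0.0324 mol Mn): Mn 1.000, O 3.511
×2: Mn 2.00, O 7.02 → Mn2O7

Mn2O7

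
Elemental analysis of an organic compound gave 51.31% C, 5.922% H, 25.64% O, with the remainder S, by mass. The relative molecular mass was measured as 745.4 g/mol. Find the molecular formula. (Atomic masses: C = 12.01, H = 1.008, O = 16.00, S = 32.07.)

C32H44O12S4

Assume 100 g: 51.31 g C, 5.922 g H, 25.64 g O, 17.128 g S.
n(C) = 51.31/12.01 = 4.272, n(H) = 5.922/1.008 = 5.875, n(O) = 25.64/16.00 = 1.603, n(S) = 17.128/32.07 = 0.5341
Smallest is S at 0.5341 mol; normalising gives C 7.999, H 11.000, O 3.000, S 1.000
Ratio ≈ 8:11:3:1, so the empirical formula is C8H11O3S
Empirical-formula mass = 187.24 g/mol
n = 745.4 / 187.24 = 3.98 ≈ 4
Molecular formula = (C8H11O3S)×4 = C32H44O12S4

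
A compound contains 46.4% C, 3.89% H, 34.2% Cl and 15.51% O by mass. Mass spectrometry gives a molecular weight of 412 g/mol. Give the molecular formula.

C16H16Cl4O4

Assume 100 g: 46.4 g C, 3.89 g H, 34.2 g Cl, 15.51 g O.
Moles — C: 46.4 / 12.01 = 3.863 mol; H: 3.89 / 1.008 = 3.859 mol; Cl: 34.2 / 35.45 = 0.9647 mol; O: 15.51 / 16.00 = 0.9694 mol
Ratios (÷ 0.9647): C 4.005, H 4.000, Cl 1.000, O 1.005
≈ 4:4:1:1 → C4H4ClO
Empirical-formula mass = 103.52 g/mol
n = 412 / 103.52 = 3.98 ≈ 4
Molecular formula = (C4H4ClO)×4 = C16H16Cl4O4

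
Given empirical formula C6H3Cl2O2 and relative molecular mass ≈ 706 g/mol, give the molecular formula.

Empirical-formula mass = 177.98 g/mol
n = 706 / 177.98 = 3.97 ≈ 4
Molecular formula = (C6H3Cl2O2)4 = C24H12Cl8O8

C24H12Cl8O8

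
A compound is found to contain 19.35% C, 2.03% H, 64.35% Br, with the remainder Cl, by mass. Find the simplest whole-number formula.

C4H5Br2Cl

Assume 100 g: 19.35 g C, 2.03 g H, 64.35 g Br, 14.27 g Cl.
n(C) = 19.35/12.01 = 1.611, n(H) = 2.03/1.008 = 2.014, n(Br) = 64.35/79.90 = 0.8054, n(Cl) = 14.27/35.45 = 0.4025
Smallest is Cl at 0.4025 mol; normalising gives C 4.002, H 5.003, Br 2.001, Cl 1.000
→ C4H5Br2Cl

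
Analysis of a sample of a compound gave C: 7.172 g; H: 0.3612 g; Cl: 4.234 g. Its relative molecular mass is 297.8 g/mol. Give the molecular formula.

C15H9Cl3

Moles — C: 7.172 / 12.01 = 0.5972 mol; H: 0.3612 / 1.008 = 0.3583 mol; Cl: 4.234 / 35.45 = 0.1194 mol
Ratios (÷ 0.1194): C 5.000, H 3.000, Cl 1.000
→ C5H3Cl
Empirical-formula mass = 98.52 g/mol
n = 297.8 / 98.52 = 3.02 ≈ 3
Molecular formula = (C5H3Cl)×3 = C15H9Cl3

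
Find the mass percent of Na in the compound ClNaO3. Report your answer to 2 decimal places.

21.60%

Molar mass = 1(35.45) + 1(22.99) + 3(16.00) = 106.440 g/mol
Mass of Na per mole = 1 × 22.99 = 22.990 g
% Na = 22.990 / 106.440 × 100 = 21.60%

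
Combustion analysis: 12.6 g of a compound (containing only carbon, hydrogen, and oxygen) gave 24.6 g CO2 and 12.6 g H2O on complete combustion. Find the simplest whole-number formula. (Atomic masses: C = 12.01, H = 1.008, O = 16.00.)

C2H5O

mol C = 24.6 / 44.01 = 0.5590; mass C = 0.5590 × 12.01 = 6.713 g
mol H = 2 × (12.6 / 18.02) = 1.398; mass H = 1.398 × 1.008 = 1.410 g
mass O = 12.6 − (8.123) = 4.477 g → mol O = 0.2798
Ratios (÷ 0.2798): C 1.998, H 4.998, O 1.000
≈ 2:5:1 → C2H5O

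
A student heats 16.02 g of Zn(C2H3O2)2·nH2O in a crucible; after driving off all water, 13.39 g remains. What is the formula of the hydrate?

Mass of water lost = 16.02 − 13.39 = 2.63 g → 2.63 / 18.02 = 0.1459 mol H2O
Molar mass of Zn(C2H3O2)2 = 183.47 g/mol → mol Zn(C2H3O2)2 = 13.39 / 183.47 = 0.07298
n = 0.1459 / 0.07298 = 2.00 ≈ 2 → Zn(C2H3O2)2·2H2O

Zn(C2H3O2)2·2H2O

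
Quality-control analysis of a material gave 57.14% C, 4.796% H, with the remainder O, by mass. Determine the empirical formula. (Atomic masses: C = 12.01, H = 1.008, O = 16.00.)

Assume 100 g: 57.14 g C, 4.796 g H, 38.064 g O.
Moles — C: 57.14 / 12.01 = 4.758 mol; H: 4.796 / 1.008 = 4.758 mol; O: 38.064 / 16.00 = 2.379 mol
Divide by the smallest (2.379 mol O): C 2.000, H 2.000, O 1.000
→ C2H2O

C2H2O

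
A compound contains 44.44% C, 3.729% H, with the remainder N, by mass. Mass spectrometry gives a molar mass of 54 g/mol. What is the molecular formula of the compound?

Assume 100 g: 44.44 g C, 3.729 g H, 51.831 g N.
C: 44.44 g ÷ 12.01 g/mol = 3.7 mol
H: 3.729 g ÷ 1.008 g/mol = 3.699 mol
N: 51.831 g ÷ 14.01 g/mol = 3.7 mol
Smallest is H at 3.699 mol; normalising gives C 1.000, H 1.000, N 1.000
≈ 1:1:1 → CHN
Empirical-formula mass = 27.03 g/mol
n = 54 / 27.03 = 2.00 ≈ 2
Molecular formula = (CHN)×2 = C2H2N2

C2H2N2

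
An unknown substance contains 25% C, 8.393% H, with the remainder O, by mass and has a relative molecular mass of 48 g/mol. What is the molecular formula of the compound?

CH4O2

Assume 100 g: 25 g C, 8.393 g H, 66.607 g O.
Moles — C: 25 / 12.01 = 2.082 mol; H: 8.393 / 1.008 = 8.326 mol; O: 66.607 / 16.00 = 4.163 mol
Smallest is C at 2.082 mol; normalising gives C 1.000, H 4.000, O 2.000
≈ 1:4:2 → CH4O2
Empirical-formula mass = 48.04 g/mol
n = 48 / 48.04 = 1.00 ≈ 1
Molecular formula = empirical formula = CH4O2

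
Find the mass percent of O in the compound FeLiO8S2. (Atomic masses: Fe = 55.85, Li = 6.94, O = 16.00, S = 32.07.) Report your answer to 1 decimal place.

Molar mass = 1(55.85) + 1(6.94) + 8(16.00) + 2(32.07) = 254.930 g/mol
Mass of O per mole = 8 × 16.00 = 128.000 g
% O = 128.000 / 254.930 × 100 = 50.2%

50.2%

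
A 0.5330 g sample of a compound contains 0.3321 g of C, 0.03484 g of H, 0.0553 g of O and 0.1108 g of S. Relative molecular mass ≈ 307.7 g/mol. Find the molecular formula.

C16H20O2S2

Moles — C: 0.3321 / 12.01 = 0.02765 mol; H: 0.03484 / 1.008 = 0.03456 mol; O: 0.0553 / 16.00 = 0.003456 mol; S: 0.1108 / 32.07 = 0.003455 mol
Smallest is S at 0.003455 mol; normalising gives C 8.004, H 10.004, O 1.000, S 1.000
≈ 8:10:1:1 → C8H10OS
Empirical-formula mass = 154.23 g/mol
n = 307.7 / 154.23 = 2.00 ≈ 2
Molecular formula = (C8H10OS)×2 = C16H20O2S2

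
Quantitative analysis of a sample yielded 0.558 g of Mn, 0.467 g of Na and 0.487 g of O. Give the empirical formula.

Mn: 0.558 g ÷ 54.94 g/mol = 0.01016 mol
Na: 0.467 g ÷ 22.99 g/mol = 0.02031 mol
O: 0.487 g ÷ 16.00 g/mol = 0.03044 mol
Divide by the smallest (0.01016 mol Mn): Mn 1.000, Na 2.000, O 2.997
≈ 1:2:3 → MnNa2O3

MnNa2O3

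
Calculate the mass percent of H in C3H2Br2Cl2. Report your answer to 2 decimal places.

Molar mass = 3(12.01) + 2(1.008) + 2(79.90) + 2(35.45) = 268.746 g/mol
Mass of H per mole = 2 × 1.008 = 2.016 g
% H = 2.016 / 268.746 × 100 = 0.75%

0.75%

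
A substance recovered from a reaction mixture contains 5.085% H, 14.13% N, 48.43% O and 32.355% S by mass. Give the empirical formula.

Assume 100 g: 5.085 g H, 14.13 g N, 48.43 g O, 32.355 g S.
Moles — H: 5.085 / 1.008 = 5.045 mol; N: 14.13 / 14.01 = 1.009 mol; O: 48.43 / 16.00 = 3.027 mol; S: 32.355 / 32.07 = 1.009 mol
Ratios (÷ 1.009): H 5.002, N 1.000, O 3.001, S 1.000
→ H5NO3S

H5NO3S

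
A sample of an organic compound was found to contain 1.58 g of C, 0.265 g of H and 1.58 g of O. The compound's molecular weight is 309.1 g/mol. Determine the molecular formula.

C12H24O9

n(C) = 1.58/12.01 = 0.1316, n(H) = 0.265/1.008 = 0.2629, n(O) = 1.58/16.00 = 0.09875
Ratios (÷ 0.09875): C 1.332, H 2.662, O 1.000
Scaling by 3: C 4.00, H 7.99, O 3.00 → C4H8O3
Empirical-formula mass = 104.10 g/mol
n = 309.1 / 104.10 = 2.97 ≈ 3
Molecular formula = (C4H8O3)×3 = C12H24O9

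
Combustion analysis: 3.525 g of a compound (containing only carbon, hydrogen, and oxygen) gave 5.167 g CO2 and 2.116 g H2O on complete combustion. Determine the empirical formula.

mol C = 5.167 / 44.01 = 0.1174; mass C = 0.1174 × 12.01 = 1.410 g
mol H = 2 × (2.116 / 18.02) = 0.2349; mass H = 0.2349 × 1.008 = 0.2367 g
mass O = 3.525 − (1.647) = 1.878 g → mol O = 0.1174
Ratios (÷ 0.1174): C 1.000, H 2.001, O 1.000
→ CH2O

CH2O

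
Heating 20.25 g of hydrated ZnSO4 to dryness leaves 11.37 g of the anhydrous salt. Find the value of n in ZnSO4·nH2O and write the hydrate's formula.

Mass of water lost = 20.25 − 11.37 = 8.88 g → 8.88 / 18.02 = 0.4928 mol H2O
Molar mass of ZnSO4 = 161.45 g/mol → mol ZnSO4 = 11.37 / 161.45 = 0.07042
n = 0.4928 / 0.07042 = 7.00 ≈ 7 → ZnSO4·7H2O

ZnSO4·7H2O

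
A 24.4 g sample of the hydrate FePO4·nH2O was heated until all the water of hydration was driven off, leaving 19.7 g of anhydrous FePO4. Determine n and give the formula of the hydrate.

Mass of water lost = 24.4 − 19.7 = 4.7 g → 4.7 / 18.02 = 0.2608 mol H2O
Molar mass of FePO4 = 150.82 g/mol → mol FePO4 = 19.7 / 150.82 = 0.1306
n = 0.2608 / 0.1306 = 2.00 ≈ 2 → FePO4·2H2O

FePO4·2H2O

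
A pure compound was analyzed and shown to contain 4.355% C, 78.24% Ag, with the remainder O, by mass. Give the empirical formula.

CAg2O3

Assume 100 g: 4.355 g C, 78.24 g Ag, 17.405 g O.
Moles — C: 4.355 / 12.01 = 0.3626 mol; Ag: 78.24 / 107.87 = 0.7253 mol; O: 17.405 / 16.00 = 1.088 mol
Divide by the smallest (0.3626 mol C): C 1.000, Ag 2.000, O 3.000
Ratio ≈ 1:2:3, so the empirical formula is CAg2O3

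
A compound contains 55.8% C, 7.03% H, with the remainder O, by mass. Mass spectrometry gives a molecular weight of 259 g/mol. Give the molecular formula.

Assume 100 g: 55.8 g C, 7.03 g H, 37.17 g O.
C: 55.8 g ÷ 12.01 g/mol = 4.646 mol
H: 7.03 g ÷ 1.008 g/mol = 6.974 mol
O: 37.17 g ÷ 16.00 g/mol = 2.323 mol
Smallest is O at 2.323 mol; normalising gives C 2.000, H 3.002, O 1.000
Ratio ≈ 2:3:1, so the empirical formula is C2H3O
Empirical-formula mass = 43.04 g/mol
n = 259 / 43.04 = 6.02 ≈ 6
Molecular formula = (C2H3O)×6 = C12H18O6

C12H18O6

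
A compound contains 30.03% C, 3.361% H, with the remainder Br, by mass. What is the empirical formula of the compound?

C3H4Br

Assume 100 g: 30.03 g C, 3.361 g H, 66.609 g Br.
n(C) = 30.03/12.01 = 2.5, n(H) = 3.361/1.008 = 3.334, n(Br) = 66.609/79.90 = 0.8337
Divide by the smallest (0.8337 mol Br): C 2.999, H 4.000, Br 1.000
→ C3H4Br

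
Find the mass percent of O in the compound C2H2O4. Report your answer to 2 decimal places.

71.08%

Molar mass = 2(12.01) + 2(1.008) + 4(16.00) = 90.036 g/mol
Mass of O per mole = 4 × 16.00 = 64.000 g
% O = 64.000 / 90.036 × 100 = 71.08%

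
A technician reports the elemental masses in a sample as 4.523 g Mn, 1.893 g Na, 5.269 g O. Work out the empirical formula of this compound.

MnNaO4

Mn: 4.523 g ÷ 54.94 g/mol = 0.08233 mol
Na: 1.893 g ÷ 22.99 g/mol = 0.08234 mol
O: 5.269 g ÷ 16.00 g/mol = 0.3293 mol
Smallest is Mn at 0.08233 mol; normalising gives Mn 1.000, Na 1.000, O 4.000
≈ 1:1:4 → MnNaO4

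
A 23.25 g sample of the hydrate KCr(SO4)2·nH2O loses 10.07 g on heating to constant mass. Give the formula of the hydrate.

Mass of anhydrous KCr(SO4)2 = 23.25 − 10.07 = 13.18 g
mol H2O = 10.07 / 18.02 = 0.5588
Molar mass of KCr(SO4)2 = 283.24 g/mol → mol KCr(SO4)2 = 13.18 / 283.24 = 0.04653
n = 0.5588 / 0.04653 = 12.01 ≈ 12 → KCr(SO4)2·12H2O

KCr(SO4)2·12H2O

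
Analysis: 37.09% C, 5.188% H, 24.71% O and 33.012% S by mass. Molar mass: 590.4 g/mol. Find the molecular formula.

Assume 100 g: 37.09 g C, 5.188 g H, 24.71 g O, 33.012 g S.
Moles — C: 37.09 / 12.01 = 3.088 mol; H: 5.188 / 1.008 = 5.147 mol; O: 24.71 / 16.00 = 1.544 mol; S: 33.012 / 32.07 = 1.029 mol
Divide by the smallest (1.029 mol S): C 3.000, H 5.000, O 1.500, S 1.000
×2: C 6.00, H 10.00, O 3.00, S 2.00 → C6H10O3S2
Empirical-formula mass = 194.28 g/mol
n = 590.4 / 194.28 = 3.04 ≈ 3
Molecular formula = (C6H10O3S2)×3 = C18H30O9S6

C18H30O9S6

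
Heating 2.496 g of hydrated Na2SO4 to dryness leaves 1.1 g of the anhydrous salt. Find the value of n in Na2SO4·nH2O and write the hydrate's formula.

Na2SO4·10H2O

Mass of water lost = 2.496 − 1.1 = 1.396 g → 1.396 / 18.02 = 0.07747 mol H2O
Molar mass of Na2SO4 = 142.05 g/mol → mol Na2SO4 = 1.1 / 142.05 = 0.007744
n = 0.07747 / 0.007744 = 10.00 ≈ 10 → Na2SO4·10H2O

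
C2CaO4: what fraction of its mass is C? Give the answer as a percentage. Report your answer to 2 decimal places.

18.75%

Molar mass = 2(12.01) + 1(40.08) + 4(16.00) = 128.100 g/mol
Mass of C per mole = 2 × 12.01 = 24.020 g
% C = 24.020 / 128.100 × 100 = 18.75%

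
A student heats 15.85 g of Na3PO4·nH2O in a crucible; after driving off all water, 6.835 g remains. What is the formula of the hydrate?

Na3PO4·12H2O

Mass of water lost = 15.85 − 6.835 = 9.015 g → 9.015 / 18.02 = 0.5003 mol H2O
Molar mass of Na3PO4 = 163.94 g/mol → mol Na3PO4 = 6.835 / 163.94 = 0.04169
n = 0.5003 / 0.04169 = 12.00 ≈ 12 → Na3PO4·12H2O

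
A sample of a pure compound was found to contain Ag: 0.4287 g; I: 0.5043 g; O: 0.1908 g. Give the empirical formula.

AgIO3

Moles — Ag: 0.4287 / 107.87 = 0.003974 mol; I: 0.5043 / 126.90 = 0.003974 mol; O: 0.1908 / 16.00 = 0.01192 mol
Divide by the smallest (0.003974 mol I): Ag 1.000, I 1.000, O 3.001
≈ 1:1:3 → AgIO3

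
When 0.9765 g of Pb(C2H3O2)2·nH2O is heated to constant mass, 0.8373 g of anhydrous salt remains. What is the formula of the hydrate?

Mass of water lost = 0.9765 − 0.8373 = 0.1392 g → 0.1392 / 18.02 = 0.007725 mol H2O
Molar mass of Pb(C2H3O2)2 = 325.29 g/mol → mol Pb(C2H3O2)2 = 0.8373 / 325.29 = 0.002574
n = 0.007725 / 0.002574 = 3.00 ≈ 3 → Pb(C2H3O2)2·3H2O

Pb(C2H3O2)2·3H2O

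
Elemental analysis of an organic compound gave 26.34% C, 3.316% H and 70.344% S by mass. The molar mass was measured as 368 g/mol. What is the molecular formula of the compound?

C8H12S8

Assume 100 g: 26.34 g C, 3.316 g H, 70.344 g S.
n(C) = 26.34/12.01 = 2.193, n(H) = 3.316/1.008 = 3.29, n(S) = 70.344/32.07 = 2.193
Smallest is C at 2.193 mol; normalising gives C 1.000, H 1.500, S 1.000
Multiply by 2: C 2.00, H 3.00, S 2.00 → C2H3S2
Empirical-formula mass = 91.18 g/mol
n = 368 / 91.18 = 4.04 ≈ 4
Molecular formula = (C2H3S2)×4 = C8H12S8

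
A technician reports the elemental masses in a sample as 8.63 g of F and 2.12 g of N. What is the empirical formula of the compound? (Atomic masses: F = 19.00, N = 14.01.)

F3N

n(F) = 8.63/19.00 = 0.4542, n(N) = 2.12/14.01 = 0.1513
Ratios (÷ 0.1513): F 3.002, N 1.000
→ F3N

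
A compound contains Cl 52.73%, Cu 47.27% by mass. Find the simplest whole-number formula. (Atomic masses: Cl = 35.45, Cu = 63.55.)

Assume 100 g: 52.73 g Cl, 47.27 g Cu.
Cl: 52.73 g ÷ 35.45 g/mol = 1.487 mol
Cu: 47.27 g ÷ 63.55 g/mol = 0.7438 mol
Smallest is Cu at 0.7438 mol; normalising gives Cl 2.000, Cu 1.000
≈ 2:1 → Cl2Cu

Cl2Cu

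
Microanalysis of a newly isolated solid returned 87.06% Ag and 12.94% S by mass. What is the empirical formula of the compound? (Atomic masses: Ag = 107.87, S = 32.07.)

Ag2S

Assume 100 g: 87.06 g Ag, 12.94 g S.
Ag: 87.06 g ÷ 107.87 g/mol = 0.8071 mol
S: 12.94 g ÷ 32.07 g/mol = 0.4035 mol
Ratios (÷ 0.4035): Ag 2.000, S 1.000
→ Ag2S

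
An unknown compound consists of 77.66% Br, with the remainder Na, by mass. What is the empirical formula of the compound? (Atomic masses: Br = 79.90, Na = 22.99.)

BrNa

Assume 100 g: 77.66 g Br, 22.34 g Na.
Br: 77.66 g ÷ 79.90 g/mol = 0.972 mol
Na: 22.34 g ÷ 22.99 g/mol = 0.9717 mol
Divide by the smallest (0.9717 mol Na): Br 1.000, Na 1.000
→ BrNa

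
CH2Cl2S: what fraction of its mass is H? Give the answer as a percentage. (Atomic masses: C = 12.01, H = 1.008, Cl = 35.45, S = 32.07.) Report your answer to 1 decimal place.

1.7%

Molar mass = 1(12.01) + 2(1.008) + 2(35.45) + 1(32.07) = 116.996 g/mol
Mass of H per mole = 2 × 1.008 = 2.016 g
% H = 2.016 / 116.996 × 100 = 1.7%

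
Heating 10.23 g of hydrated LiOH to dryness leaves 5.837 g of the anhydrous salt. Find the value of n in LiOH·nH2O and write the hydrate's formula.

LiOH·H2O

Mass of water lost = 10.23 − 5.837 = 4.393 g → 4.393 / 18.02 = 0.2438 mol H2O
Molar mass of LiOH = 23.95 g/mol → mol LiOH = 5.837 / 23.95 = 0.2437
n = 0.2438 / 0.2437 = 1.00 ≈ 1 → LiOH·H2O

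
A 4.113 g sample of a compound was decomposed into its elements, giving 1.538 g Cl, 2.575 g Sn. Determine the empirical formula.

n(Cl) = 1.538/35.45 = 0.04339, n(Sn) = 2.575/118.71 = 0.02169
Smallest is Sn at 0.02169 mol; normalising gives Cl 2.000, Sn 1.000
Ratio ≈ 2:1, so the empirical formula is Cl2Sn

Cl2Sn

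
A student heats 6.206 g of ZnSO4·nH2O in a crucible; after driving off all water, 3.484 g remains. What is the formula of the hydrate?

ZnSO4·7H2O

Mass of water lost = 6.206 − 3.484 = 2.722 g → 2.722 / 18.02 = 0.1511 mol H2O
Molar mass of ZnSO4 = 161.45 g/mol → mol ZnSO4 = 3.484 / 161.45 = 0.02158
n = 0.1511 / 0.02158 = 7.00 ≈ 7 → ZnSO4·7H2O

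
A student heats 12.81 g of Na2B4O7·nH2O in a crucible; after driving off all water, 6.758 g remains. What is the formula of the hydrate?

Na2B4O7·10H2O

Mass of water lost = 12.81 − 6.758 = 6.052 g → 6.052 / 18.02 = 0.3358 mol H2O
Molar mass of Na2B4O7 = 201.22 g/mol → mol Na2B4O7 = 6.758 / 201.22 = 0.03359
n = 0.3358 / 0.03359 = 10.00 ≈ 10 → Na2B4O7·10H2O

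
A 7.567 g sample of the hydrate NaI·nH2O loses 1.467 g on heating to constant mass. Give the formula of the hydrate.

NaI·2H2O

Mass of anhydrous NaI = 7.567 − 1.467 = 6.1 g
mol H2O = 1.467 / 18.02 = 0.08141
Molar mass of NaI = 149.89 g/mol → mol NaI = 6.1 / 149.89 = 0.0407
n = 0.08141 / 0.0407 = 2.00 ≈ 2 → NaI·2H2O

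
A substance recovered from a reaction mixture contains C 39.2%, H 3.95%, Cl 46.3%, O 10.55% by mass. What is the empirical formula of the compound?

C5H6Cl2O

Assume 100 g: 39.2 g C, 3.95 g H, 46.3 g Cl, 10.55 g O.
C: 39.2 g ÷ 12.01 g/mol = 3.264 mol
H: 3.95 g ÷ 1.008 g/mol = 3.919 mol
Cl: 46.3 g ÷ 35.45 g/mol = 1.306 mol
O: 10.55 g ÷ 16.00 g/mol = 0.6594 mol
Divide by the smallest (0.6594 mol O): C 4.950, H 5.943, Cl 1.981, O 1.000
→ C5H6Cl2O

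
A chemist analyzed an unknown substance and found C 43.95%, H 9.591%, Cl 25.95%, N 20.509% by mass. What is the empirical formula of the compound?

Assume 100 g: 43.95 g C, 9.591 g H, 25.95 g Cl, 20.509 g N.
n(C) = 43.95/12.01 = 3.659, n(H) = 9.591/1.008 = 9.515, n(Cl) = 25.95/35.45 = 0.732, n(N) = 20.509/14.01 = 1.464
Smallest is Cl at 0.732 mol; normalising gives C 4.999, H 12.998, Cl 1.000, N 2.000
→ C5H13ClN2

C5H13ClN2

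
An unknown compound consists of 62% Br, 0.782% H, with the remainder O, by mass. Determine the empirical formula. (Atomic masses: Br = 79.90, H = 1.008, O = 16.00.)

Assume 100 g: 62 g Br, 0.782 g H, 37.22 g O.
Br: 62 g ÷ 79.90 g/mol = 0.776 mol
H: 0.782 g ÷ 1.008 g/mol = 0.7758 mol
O: 37.22 g ÷ 16.00 g/mol = 2.326 mol
Ratios (÷ 0.7758): Br 1.000, H 1.000, O 2.999
≈ 1:1:3 → BrHO3

BrHO3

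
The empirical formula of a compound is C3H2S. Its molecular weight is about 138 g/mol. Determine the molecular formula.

C6H4S2

Empirical-formula mass = 70.12 g/mol
n = 138 / 70.12 = 1.97 ≈ 2
Molecular formula = (C3H2S)2 = C6H4S2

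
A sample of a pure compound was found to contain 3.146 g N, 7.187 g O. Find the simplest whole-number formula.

NO2

Moles — N: 3.146 / 14.01 = 0.2246 mol; O: 7.187 / 16.00 = 0.4492 mol
Ratios (÷ 0.2246): N 1.000, O 2.000
→ NO2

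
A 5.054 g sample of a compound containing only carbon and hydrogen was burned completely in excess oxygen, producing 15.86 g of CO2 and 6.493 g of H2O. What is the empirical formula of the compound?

CH2

mol C = 15.86 / 44.01 = 0.3604; mass C = 0.3604 × 12.01 = 4.328 g
mol H = 2 × (6.493 / 18.02) = 0.7206; mass H = 0.7206 × 1.008 = 0.7264 g
Divide by the smallest (0.3604 mol C): C 1.000, H 2.000
Ratio ≈ 1:2, so the empirical formula is CH2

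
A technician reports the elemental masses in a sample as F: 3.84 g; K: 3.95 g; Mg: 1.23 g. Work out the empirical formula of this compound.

F4K2Mg

n(F) = 3.84/19.00 = 0.2021, n(K) = 3.95/39.10 = 0.101, n(Mg) = 1.23/24.31 = 0.0506
Ratios (÷ 0.0506): F 3.994, K 1.997, Mg 1.000
→ F4K2Mg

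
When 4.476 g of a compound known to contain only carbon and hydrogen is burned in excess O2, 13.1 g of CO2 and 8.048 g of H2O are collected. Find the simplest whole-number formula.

mol C = 13.1 / 44.01 = 0.2977; mass C = 0.2977 × 12.01 = 3.575 g
mol H = 2 × (8.048 / 18.02) = 0.8932; mass H = 0.8932 × 1.008 = 0.9004 g
Smallest is C at 0.2977 mol; normalising gives C 1.000, H 3.001
Ratio ≈ 1:3, so the empirical formula is CH3

CH3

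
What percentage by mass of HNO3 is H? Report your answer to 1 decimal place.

1.6%

Molar mass = 1(1.008) + 1(14.01) + 3(16.00) = 63.018 g/mol
Mass of H per mole = 1 × 1.008 = 1.008 g
% H = 1.008 / 63.018 × 100 = 1.6%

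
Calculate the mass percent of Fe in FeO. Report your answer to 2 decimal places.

77.73%

Molar mass = 1(55.85) + 1(16.00) = 71.850 g/mol
Mass of Fe per mole = 1 × 55.85 = 55.850 g
% Fe = 55.850 / 71.850 × 100 = 77.73%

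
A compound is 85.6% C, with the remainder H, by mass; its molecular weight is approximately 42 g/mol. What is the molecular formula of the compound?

C3H6

Assume 100 g: 85.6 g C, 14.4 g H.
n(C) = 85.6/12.01 = 7.127, n(H) = 14.4/1.008 = 14.29
Divide by the smallest (7.127 mol C): C 1.000, H 2.004
→ CH2
Empirical-formula mass = 14.03 g/mol
n = 42 / 14.03 = 2.99 ≈ 3
Molecular formula = (CH2)×3 = C3H6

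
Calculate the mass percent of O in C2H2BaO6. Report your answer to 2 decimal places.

37.01%

Molar mass = 2(12.01) + 2(1.008) + 1(137.33) + 6(16.00) = 259.366 g/mol
Mass of O per mole = 6 × 16.00 = 96.000 g
% O = 96.000 / 259.366 × 100 = 37.01%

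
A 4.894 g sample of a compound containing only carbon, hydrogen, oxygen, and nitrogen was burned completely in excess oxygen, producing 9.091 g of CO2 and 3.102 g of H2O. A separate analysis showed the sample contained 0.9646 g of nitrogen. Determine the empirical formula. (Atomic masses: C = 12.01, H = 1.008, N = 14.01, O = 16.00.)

mol C = 9.091 / 44.01 = 0.2066; mass C = 0.2066 × 12.01 = 2.481 g
mol H = 2 × (3.102 / 18.02) = 0.3443; mass H = 0.3443 × 1.008 = 0.3470 g
mol N = 0.9646 / 14.01 = 0.06885
mass O = 4.894 − (3.793) = 1.101 g → mol O = 0.06884
Ratios (÷ 0.06884): C 3.001, H 5.001, N 1.000, O 1.000
→ C3H5NO

C3H5NO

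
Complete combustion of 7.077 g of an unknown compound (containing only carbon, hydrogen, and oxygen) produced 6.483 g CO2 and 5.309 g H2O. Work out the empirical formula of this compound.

CH4O2

mol C = 6.483 / 44.01 = 0.1473; mass C = 0.1473 × 12.01 = 1.769 g
mol H = 2 × (5.309 / 18.02) = 0.5892; mass H = 0.5892 × 1.008 = 0.5939 g
mass O = 7.077 − (2.363) = 4.714 g → mol O = 0.2946
Divide by the smallest (0.1473 mol C): C 1.000, H 4.000, O 2.000
→ CH4O2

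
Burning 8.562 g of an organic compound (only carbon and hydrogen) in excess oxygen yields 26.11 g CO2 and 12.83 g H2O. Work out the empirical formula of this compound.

C5H12

mol C = 26.11 / 44.01 = 0.5933; mass C = 0.5933 × 12.01 = 7.125 g
mol H = 2 × (12.83 / 18.02) = 1.424; mass H = 1.424 × 1.008 = 1.435 g
Divide by the smallest (0.5933 mol C): C 1.000, H 2.400
Multiply by 5: C 5.00, H 12.00 → C5H12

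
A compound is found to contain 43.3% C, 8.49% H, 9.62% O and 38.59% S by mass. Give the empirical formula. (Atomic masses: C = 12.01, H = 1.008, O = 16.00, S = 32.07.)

C6H14OS2

Assume 100 g: 43.3 g C, 8.49 g H, 9.62 g O, 38.59 g S.
C: 43.3 g ÷ 12.01 g/mol = 3.605 mol
H: 8.49 g ÷ 1.008 g/mol = 8.423 mol
O: 9.62 g ÷ 16.00 g/mol = 0.6012 mol
S: 38.59 g ÷ 32.07 g/mol = 1.203 mol
Smallest is O at 0.6012 mol; normalising gives C 5.996, H 14.009, O 1.000, S 2.001
Ratio ≈ 6:14:1:2, so the empirical formula is C6H14OS2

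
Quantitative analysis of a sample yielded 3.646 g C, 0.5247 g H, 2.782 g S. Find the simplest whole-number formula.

C7H12S2

Moles — C: 3.646 / 12.01 = 0.3036 mol; H: 0.5247 / 1.008 = 0.5205 mol; S: 2.782 / 32.07 = 0.08675 mol
Smallest is S at 0.08675 mol; normalising gives C 3.500, H 6.001, S 1.000
Scaling by 2: C 7.00, H 12.00, S 2.00 → C7H12S2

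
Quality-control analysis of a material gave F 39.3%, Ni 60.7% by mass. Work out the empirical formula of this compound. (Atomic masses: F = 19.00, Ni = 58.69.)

Assume 100 g: 39.3 g F, 60.7 g Ni.
F: 39.3 g ÷ 19.00 g/mol = 2.068 mol
Ni: 60.7 g ÷ 58.69 g/mol = 1.034 mol
Smallest is Ni at 1.034 mol; normalising gives F 2.000, Ni 1.000
≈ 2:1 → F2Ni

F2Ni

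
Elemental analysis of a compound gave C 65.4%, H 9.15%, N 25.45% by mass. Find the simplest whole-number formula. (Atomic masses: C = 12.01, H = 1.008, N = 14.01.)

Assume 100 g: 65.4 g C, 9.15 g H, 25.45 g N.
C: 65.4 g ÷ 12.01 g/mol = 5.445 mol
H: 9.15 g ÷ 1.008 g/mol = 9.077 mol
N: 25.45 g ÷ 14.01 g/mol = 1.817 mol
Divide by the smallest (1.817 mol N): C 2.998, H 4.997, N 1.000
→ C3H5N

C3H5N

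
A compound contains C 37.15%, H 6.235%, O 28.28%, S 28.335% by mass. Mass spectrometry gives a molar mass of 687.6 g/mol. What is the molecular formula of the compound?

C21H42O12S6

Assume 100 g: 37.15 g C, 6.235 g H, 28.28 g O, 28.335 g S.
Moles — C: 37.15 / 12.01 = 3.093 mol; H: 6.235 / 1.008 = 6.186 mol; O: 28.28 / 16.00 = 1.768 mol; S: 28.335 / 32.07 = 0.8835 mol
Divide by the smallest (0.8835 mol S): C 3.501, H 7.001, O 2.000, S 1.000
Scaling by 2: C 7.00, H 14.00, O 4.00, S 2.00 → C7H14O4S2
Empirical-formula mass = 226.32 g/mol
n = 687.6 / 226.32 = 3.04 ≈ 3
Molecular formula = (C7H14O4S2)×3 = C21H42O12S6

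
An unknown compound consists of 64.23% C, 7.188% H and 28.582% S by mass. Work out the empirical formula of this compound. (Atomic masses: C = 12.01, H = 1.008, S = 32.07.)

C6H8S

Assume 100 g: 64.23 g C, 7.188 g H, 28.582 g S.
C: 64.23 g ÷ 12.01 g/mol = 5.348 mol
H: 7.188 g ÷ 1.008 g/mol = 7.131 mol
S: 28.582 g ÷ 32.07 g/mol = 0.8912 mol
Smallest is S at 0.8912 mol; normalising gives C 6.001, H 8.001, S 1.000
≈ 6:8:1 → C6H8S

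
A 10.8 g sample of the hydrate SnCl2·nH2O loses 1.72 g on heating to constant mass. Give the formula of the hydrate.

SnCl2·2H2O

Mass of anhydrous SnCl2 = 10.8 − 1.72 = 9.08 g
mol H2O = 1.72 / 18.02 = 0.09545
Molar mass of SnCl2 = 189.61 g/mol → mol SnCl2 = 9.08 / 189.61 = 0.04789
n = 0.09545 / 0.04789 = 1.99 ≈ 2 → SnCl2·2H2O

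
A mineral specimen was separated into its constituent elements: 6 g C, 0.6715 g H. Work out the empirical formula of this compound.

C: 6 g ÷ 12.01 g/mol = 0.4996 mol
H: 0.6715 g ÷ 1.008 g/mol = 0.6662 mol
Ratios (÷ 0.4996): C 1.000, H 1.333
Multiply by 3: C 3.00, H 4.00 → C3H4

C3H4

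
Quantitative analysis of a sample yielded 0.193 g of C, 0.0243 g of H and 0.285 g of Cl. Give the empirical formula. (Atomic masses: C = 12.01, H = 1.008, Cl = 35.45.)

C: 0.193 g ÷ 12.01 g/mol = 0.01607 mol
H: 0.0243 g ÷ 1.008 g/mol = 0.02411 mol
Cl: 0.285 g ÷ 35.45 g/mol = 0.008039 mol
Smallest is Cl at 0.008039 mol; normalising gives C 1.999, H 2.999, Cl 1.000
→ C2H3Cl

C2H3Cl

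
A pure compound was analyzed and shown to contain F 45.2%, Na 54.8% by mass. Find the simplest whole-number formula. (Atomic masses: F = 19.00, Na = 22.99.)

Assume 100 g: 45.2 g F, 54.8 g Na.
F: 45.2 g ÷ 19.00 g/mol = 2.379 mol
Na: 54.8 g ÷ 22.99 g/mol = 2.384 mol
Divide by the smallest (2.379 mol F): F 1.000, Na 1.002
Ratio ≈ 1:1, so the empirical formula is FNa

FNa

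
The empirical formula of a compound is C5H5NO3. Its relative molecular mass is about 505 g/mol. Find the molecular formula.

C20H20N4O12

Empirical-formula mass = 127.10 g/mol
n = 505 / 127.10 = 3.97 ≈ 4
Molecular formula = (C5H5NO3)4 = C20H20N4O12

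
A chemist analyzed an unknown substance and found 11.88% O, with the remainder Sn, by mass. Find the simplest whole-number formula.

Assume 100 g: 11.88 g O, 88.12 g Sn.
n(O) = 11.88/16.00 = 0.7425, n(Sn) = 88.12/118.71 = 0.7423
Ratios (÷ 0.7423): O 1.000, Sn 1.000
→ OSn

OSn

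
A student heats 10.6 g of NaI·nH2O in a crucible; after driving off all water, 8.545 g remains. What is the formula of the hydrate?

Mass of water lost = 10.6 − 8.545 = 2.055 g → 2.055 / 18.02 = 0.114 mol H2O
Molar mass of NaI = 149.89 g/mol → mol NaI = 8.545 / 149.89 = 0.05701
n = 0.114 / 0.05701 = 2.00 ≈ 2 → NaI·2H2O

NaI·2H2O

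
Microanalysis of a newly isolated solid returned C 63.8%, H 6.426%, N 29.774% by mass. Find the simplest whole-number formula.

Assume 100 g: 63.8 g C, 6.426 g H, 29.774 g N.
n(C) = 63.8/12.01 = 5.312, n(H) = 6.426/1.008 = 6.375, n(N) = 29.774/14.01 = 2.125
Ratios (÷ 2.125): C 2.500, H 3.000, N 1.000
×2: C 5.00, H 6.00, N 2.00 → C5H6N2

C5H6N2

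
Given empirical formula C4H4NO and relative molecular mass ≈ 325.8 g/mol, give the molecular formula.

C16H16N4O4

Empirical-formula mass = 82.08 g/mol
n = 325.8 / 82.08 = 3.97 ≈ 4
Molecular formula = (C4H4NO)4 = C16H16N4O4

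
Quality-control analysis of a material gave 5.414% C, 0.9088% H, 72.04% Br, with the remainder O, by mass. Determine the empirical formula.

CH2Br2O3

Assume 100 g: 5.414 g C, 0.9088 g H, 72.04 g Br, 21.637 g O.
Moles — C: 5.414 / 12.01 = 0.4508 mol; H: 0.9088 / 1.008 = 0.9016 mol; Br: 72.04 / 79.90 = 0.9016 mol; O: 21.637 / 16.00 = 1.352 mol
Ratios (÷ 0.4508): C 1.000, H 2.000, Br 2.000, O 3.000
≈ 1:2:2:3 → CH2Br2O3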